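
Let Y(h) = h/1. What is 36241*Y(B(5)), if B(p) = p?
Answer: 181205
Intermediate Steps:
Y(h) = h (Y(h) = h*1 = h)
36241*Y(B(5)) = 36241*5 = 181205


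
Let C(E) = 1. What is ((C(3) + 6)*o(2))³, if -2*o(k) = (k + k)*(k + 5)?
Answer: -941192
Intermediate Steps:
o(k) = -k*(5 + k) (o(k) = -(k + k)*(k + 5)/2 = -2*k*(5 + k)/2 = -k*(5 + k))
((C(3) + 6)*o(2))³ = ((1 + 6)*(-1*2*(5 + 2)))³ = (7*(-1*2*7))³ = (7*(-14))³ = (-98)³ = -941192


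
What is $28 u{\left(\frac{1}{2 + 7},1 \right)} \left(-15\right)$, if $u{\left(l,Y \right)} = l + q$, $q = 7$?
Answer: $- \frac{8960}{3} \approx -2986.7$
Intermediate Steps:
$u{\left(l,Y \right)} = 7 + l$ ($u{\left(l,Y \right)} = l + 7 = 7 + l$)
$28 u{\left(\frac{1}{2 + 7},1 \right)} \left(-15\right) = 28 \left(7 + \frac{1}{2 + 7}\right) \left(-15\right) = 28 \left(7 + \frac{1}{9}\right) \left(-15\right) = 28 \cdot \frac{64}{9} \left(-15\right) = \frac{1792}{9} \left(-15\right) = - \frac{8960}{3}$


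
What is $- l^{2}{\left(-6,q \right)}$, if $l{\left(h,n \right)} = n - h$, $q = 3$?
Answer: $-81$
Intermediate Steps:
$- l^{2}{\left(-6,q \right)} = - \left(3 - -6\right)^{2} = - \left(3 + 6\right)^{2} = - 9^{2} = \left(-1\right) 81 = -81$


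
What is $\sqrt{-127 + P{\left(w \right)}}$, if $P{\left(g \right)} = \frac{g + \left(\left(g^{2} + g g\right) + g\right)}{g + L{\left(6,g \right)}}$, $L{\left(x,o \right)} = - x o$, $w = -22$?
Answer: $\frac{i \sqrt{2965}}{5} \approx 10.89 i$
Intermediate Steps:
$L{\left(x,o \right)} = - o x$
$P{\left(g \right)} = - \frac{2 g + 2 g^{2}}{5 g}$ ($P{\left(g \right)} = \frac{g + \left(\left(g^{2} + g g\right) + g\right)}{g - g 6} = \frac{g + \left(\left(g^{2} + g^{2}\right) + g\right)}{g - 6 g} = \frac{g + \left(2 g^{2} + g\right)}{\left(-5\right) g} = \left(g + \left(g + 2 g^{2}\right)\right) \left(- \frac{1}{5 g}\right) = \left(2 g + 2 g^{2}\right) \left(- \frac{1}{5 g}\right) = - \frac{2 g + 2 g^{2}}{5 g}$)
$\sqrt{-127 + P{\left(w \right)}} = \sqrt{-127 - - \frac{42}{5}} = \sqrt{-127 + \left(- \frac{2}{5} + \frac{44}{5}\right)} = \sqrt{-127 + \frac{42}{5}} = \sqrt{- \frac{593}{5}} = \frac{i \sqrt{2965}}{5}$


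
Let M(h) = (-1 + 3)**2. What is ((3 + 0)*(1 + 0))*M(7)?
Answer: 12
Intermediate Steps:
M(h) = 4 (M(h) = 2**2 = 4)
((3 + 0)*(1 + 0))*M(7) = ((3 + 0)*(1 + 0))*4 = (3*1)*4 = 3*4 = 12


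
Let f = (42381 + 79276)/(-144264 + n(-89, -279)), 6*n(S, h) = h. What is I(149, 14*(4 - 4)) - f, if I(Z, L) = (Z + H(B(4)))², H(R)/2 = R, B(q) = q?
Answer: 7114462343/288621 ≈ 24650.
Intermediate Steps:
H(R) = 2*R
n(S, h) = h/6
f = -243314/288621 (f = (42381 + 79276)/(-144264 + (⅙)*(-279)) = 121657/(-144264 - 93/2) = 121657/(-288621/2) = 121657*(-2/288621) = -243314/288621 ≈ -0.84302)
I(Z, L) = (8 + Z)² (I(Z, L) = (Z + 2*4)² = (Z + 8)² = (8 + Z)²)
I(149, 14*(4 - 4)) - f = (8 + 149)² - 1*(-243314/288621) = 157² + 243314/288621 = 24649 + 243314/288621 = 7114462343/288621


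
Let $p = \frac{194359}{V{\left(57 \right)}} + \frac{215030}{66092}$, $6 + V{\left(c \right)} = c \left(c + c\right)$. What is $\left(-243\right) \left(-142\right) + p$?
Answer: $\frac{3704926393343}{107267316} \approx 34539.0$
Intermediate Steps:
$V{\left(c \right)} = -6 + 2 c^{2}$ ($V{\left(c \right)} = -6 + c \left(c + c\right) = -6 + c 2 c = -6 + 2 c^{2}$)
$p = \frac{3560387447}{107267316}$ ($p = \frac{194359}{-6 + 2 \cdot 57^{2}} + \frac{215030}{66092} = \frac{194359}{-6 + 2 \cdot 3249} + 215030 \cdot \frac{1}{66092} = \frac{194359}{-6 + 6498} + \frac{107515}{33046} = \frac{194359}{6492} + \frac{107515}{33046} = \frac{3560387447}{107267316} \approx 33.192$)
$\left(-243\right) \left(-142\right) + p = \left(-243\right) \left(-142\right) + \frac{3560387447}{107267316} = 34506 + \frac{3560387447}{107267316} = \frac{3704926393343}{107267316}$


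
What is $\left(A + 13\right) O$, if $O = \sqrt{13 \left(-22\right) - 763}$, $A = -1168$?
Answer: $- 1155 i \sqrt{1049} \approx - 37408.0 i$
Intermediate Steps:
$O = i \sqrt{1049}$ ($O = \sqrt{-286 - 763} = \sqrt{-1049} = i \sqrt{1049} \approx 32.388 i$)
$\left(A + 13\right) O = \left(-1168 + 13\right) i \sqrt{1049} = - 1155 i \sqrt{1049}$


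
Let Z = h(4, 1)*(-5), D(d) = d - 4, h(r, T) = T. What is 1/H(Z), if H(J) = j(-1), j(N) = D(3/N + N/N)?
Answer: -1/6 ≈ -0.16667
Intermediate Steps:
D(d) = -4 + d
Z = -5 (Z = 1*(-5) = -5)
j(N) = -3 + 3/N (j(N) = -4 + (3/N + N/N) = -4 + (3/N + 1) = -4 + (1 + 3/N) = -3 + 3/N)
H(J) = -6 (H(J) = -3 + 3/(-1) = -3 + 3*(-1) = -3 - 3 = -6)
1/H(Z) = 1/(-6) = -1/6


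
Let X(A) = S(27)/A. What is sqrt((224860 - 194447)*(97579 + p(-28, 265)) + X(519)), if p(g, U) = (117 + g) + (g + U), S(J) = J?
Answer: sqrt(89116134433242)/173 ≈ 54567.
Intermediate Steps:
p(g, U) = 117 + U + 2*g (p(g, U) = (117 + g) + (U + g) = 117 + U + 2*g)
X(A) = 27/A
sqrt((224860 - 194447)*(97579 + p(-28, 265)) + X(519)) = sqrt((224860 - 194447)*(97579 + (117 + 265 + 2*(-28))) + 27/519) = sqrt(30413*(97579 + (117 + 265 - 56)) + 27*(1/519)) = sqrt(30413*(97579 + 326) + 9/173) = sqrt(30413*97905 + 9/173) = sqrt(2977584765 + 9/173) = sqrt(515122164354/173) = sqrt(89116134433242)/173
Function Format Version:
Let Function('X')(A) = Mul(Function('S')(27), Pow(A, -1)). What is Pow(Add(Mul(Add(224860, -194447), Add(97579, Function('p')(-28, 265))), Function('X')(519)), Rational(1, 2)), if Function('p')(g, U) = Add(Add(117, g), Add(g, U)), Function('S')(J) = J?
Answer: Mul(Rational(1, 173), Pow(89116134433242, Rational(1, 2))) ≈ 54567.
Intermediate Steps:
Function('p')(g, U) = Add(117, U, Mul(2, g)) (Function('p')(g, U) = Add(Add(117, g), Add(U, g)) = Add(117, U, Mul(2, g)))
Function('X')(A) = Mul(27, Pow(A, -1))
Pow(Add(Mul(Add(224860, -194447), Add(97579, Function('p')(-28, 265))), Function('X')(519)), Rational(1, 2)) = Pow(Add(Mul(Add(224860, -194447), Add(97579, Add(117, 265, Mul(2, -28)))), Mul(27, Pow(519, -1))), Rational(1, 2)) = Pow(Add(Mul(30413, Add(97579, Add(117, 265, -56))), Mul(27, Rational(1, 519))), Rational(1, 2)) = Pow(Add(Mul(30413, Add(97579, 326)), Rational(9, 173)), Rational(1, 2)) = Pow(Add(Mul(30413, 97905), Rational(9, 173)), Rational(1, 2)) = Pow(Add(2977584765, Rational(9, 173)), Rational(1, 2)) = Pow(Rational(515122164354, 173), Rational(1, 2)) = Mul(Rational(1, 173), Pow(89116134433242, Rational(1, 2)))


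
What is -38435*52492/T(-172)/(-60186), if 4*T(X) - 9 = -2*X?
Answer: 4035060040/10622829 ≈ 379.85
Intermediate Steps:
T(X) = 9/4 - X/2 (T(X) = 9/4 + (-2*X)/4 = 9/4 - X/2)
-38435*52492/T(-172)/(-60186) = -38435*52492/(9/4 - ½*(-172))/(-60186) = -38435*52492/(9/4 + 86)*(-1/60186) = -38435/((353/4)*(1/52492))*(-1/60186) = -38435/353/209968*(-1/60186) = -38435*209968/353*(-1/60186) = -8070120080/353*(-1/60186) = 4035060040/10622829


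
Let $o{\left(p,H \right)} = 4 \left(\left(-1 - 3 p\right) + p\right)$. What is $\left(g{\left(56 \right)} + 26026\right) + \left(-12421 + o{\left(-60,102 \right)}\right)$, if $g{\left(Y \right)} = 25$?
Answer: $14106$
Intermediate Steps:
$o{\left(p,H \right)} = -4 - 8 p$ ($o{\left(p,H \right)} = 4 \left(-1 - 2 p\right) = -4 - 8 p$)
$\left(g{\left(56 \right)} + 26026\right) + \left(-12421 + o{\left(-60,102 \right)}\right) = \left(25 + 26026\right) - 11945 = 26051 + \left(-12421 + \left(-4 + 480\right)\right) = 26051 + \left(-12421 + 476\right) = 26051 - 11945 = 14106$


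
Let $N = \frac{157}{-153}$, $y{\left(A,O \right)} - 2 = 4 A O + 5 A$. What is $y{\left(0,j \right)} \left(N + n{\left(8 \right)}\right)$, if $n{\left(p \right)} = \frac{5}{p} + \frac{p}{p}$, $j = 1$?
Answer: $\frac{733}{612} \approx 1.1977$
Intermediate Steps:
$y{\left(A,O \right)} = 2 + 5 A + 4 A O$ ($y{\left(A,O \right)} = 2 + \left(4 A O + 5 A\right) = 2 + \left(5 A + 4 A O\right) = 2 + 5 A + 4 A O$)
$N = - \frac{157}{153}$ ($N = 157 \left(- \frac{1}{153}\right) = - \frac{157}{153} \approx -1.0261$)
$n{\left(p \right)} = 1 + \frac{5}{p}$ ($n{\left(p \right)} = \frac{5}{p} + 1 = 1 + \frac{5}{p}$)
$y{\left(0,j \right)} \left(N + n{\left(8 \right)}\right) = \left(2 + 5 \cdot 0 + 4 \cdot 0 \cdot 1\right) \left(- \frac{157}{153} + \frac{5 + 8}{8}\right) = \left(2 + 0 + 0\right) \left(- \frac{157}{153} + \frac{1}{8} \cdot 13\right) = 2 \left(- \frac{157}{153} + \frac{13}{8}\right) = 2 \cdot \frac{733}{1224} = \frac{733}{612}$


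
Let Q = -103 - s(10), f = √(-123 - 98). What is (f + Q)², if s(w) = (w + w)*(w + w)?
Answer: (503 - I*√221)² ≈ 2.5279e+5 - 14955.0*I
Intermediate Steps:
s(w) = 4*w² (s(w) = (2*w)*(2*w) = 4*w²)
f = I*√221 (f = √(-221) = I*√221 ≈ 14.866*I)
Q = -503 (Q = -103 - 4*10² = -103 - 4*100 = -103 - 1*400 = -103 - 400 = -503)
(f + Q)² = (I*√221 - 503)² = (-503 + I*√221)²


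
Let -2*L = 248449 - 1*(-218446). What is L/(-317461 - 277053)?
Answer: 466895/1189028 ≈ 0.39267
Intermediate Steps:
L = -466895/2 (L = -(248449 - 1*(-218446))/2 = -(248449 + 218446)/2 = -1/2*466895 = -466895/2 ≈ -2.3345e+5)
L/(-317461 - 277053) = -466895/(2*(-317461 - 277053)) = -466895/2/(-594514) = -466895/2*(-1/594514) = 466895/1189028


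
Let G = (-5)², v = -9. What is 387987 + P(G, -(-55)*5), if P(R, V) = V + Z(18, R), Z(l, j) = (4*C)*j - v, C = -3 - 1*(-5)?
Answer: 388471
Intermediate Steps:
C = 2 (C = -3 + 5 = 2)
G = 25
Z(l, j) = 9 + 8*j (Z(l, j) = (4*2)*j - 1*(-9) = 8*j + 9 = 9 + 8*j)
P(R, V) = 9 + V + 8*R (P(R, V) = V + (9 + 8*R) = 9 + V + 8*R)
387987 + P(G, -(-55)*5) = 387987 + (9 - (-55)*5 + 8*25) = 387987 + (9 - 11*(-25) + 200) = 387987 + (9 + 275 + 200) = 387987 + 484 = 388471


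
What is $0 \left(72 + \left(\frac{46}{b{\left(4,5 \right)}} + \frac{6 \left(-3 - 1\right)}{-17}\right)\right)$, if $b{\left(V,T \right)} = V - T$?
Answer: $0$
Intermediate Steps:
$0 \left(72 + \left(\frac{46}{b{\left(4,5 \right)}} + \frac{6 \left(-3 - 1\right)}{-17}\right)\right) = 0 \left(72 + \left(\frac{46}{4 - 5} + \frac{6 \left(-3 - 1\right)}{-17}\right)\right) = 0 \left(72 + \left(\frac{46}{4 - 5} + 6 \left(-4\right) \left(- \frac{1}{17}\right)\right)\right) = 0 \left(72 + \left(\frac{46}{-1} - - \frac{24}{17}\right)\right) = 0 \left(72 + \left(46 \left(-1\right) + \frac{24}{17}\right)\right) = 0 \left(72 + \left(-46 + \frac{24}{17}\right)\right) = 0 \left(72 - \frac{758}{17}\right) = 0 \cdot \frac{466}{17} = 0$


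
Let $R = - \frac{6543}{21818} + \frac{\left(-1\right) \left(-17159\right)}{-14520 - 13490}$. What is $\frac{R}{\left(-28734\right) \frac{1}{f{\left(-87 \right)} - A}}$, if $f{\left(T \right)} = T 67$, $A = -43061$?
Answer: $\frac{2595277465768}{2194998090015} \approx 1.1824$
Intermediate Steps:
$f{\left(T \right)} = 67 T$
$R = - \frac{139411123}{152780545}$ ($R = \left(-6543\right) \frac{1}{21818} + \frac{17159}{-14520 - 13490} = - \frac{6543}{21818} + \frac{17159}{-28010} = - \frac{6543}{21818} + 17159 \left(- \frac{1}{28010}\right) = - \frac{6543}{21818} - \frac{17159}{28010} = - \frac{139411123}{152780545} \approx -0.91249$)
$\frac{R}{\left(-28734\right) \frac{1}{f{\left(-87 \right)} - A}} = - \frac{139411123}{152780545 \left(- \frac{28734}{67 \left(-87\right) - -43061}\right)} = - \frac{139411123}{152780545 \left(- \frac{28734}{-5829 + 43061}\right)} = - \frac{139411123}{152780545 \left(- \frac{28734}{37232}\right)} = - \frac{139411123}{152780545 \left(\left(-28734\right) \frac{1}{37232}\right)} = - \frac{139411123}{152780545 \left(- \frac{14367}{18616}\right)} = \left(- \frac{139411123}{152780545}\right) \left(- \frac{18616}{14367}\right) = \frac{2595277465768}{2194998090015}$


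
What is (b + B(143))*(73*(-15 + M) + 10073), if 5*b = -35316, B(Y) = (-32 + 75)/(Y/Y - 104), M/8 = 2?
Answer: -36908743398/515 ≈ -7.1667e+7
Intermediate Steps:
M = 16 (M = 8*2 = 16)
B(Y) = -43/103 (B(Y) = 43/(1 - 104) = 43/(-103) = 43*(-1/103) = -43/103)
b = -35316/5 (b = (1/5)*(-35316) = -35316/5 ≈ -7063.2)
(b + B(143))*(73*(-15 + M) + 10073) = (-35316/5 - 43/103)*(73*(-15 + 16) + 10073) = -3637763*(73*1 + 10073)/515 = -3637763*(73 + 10073)/515 = -3637763/515*10146 = -36908743398/515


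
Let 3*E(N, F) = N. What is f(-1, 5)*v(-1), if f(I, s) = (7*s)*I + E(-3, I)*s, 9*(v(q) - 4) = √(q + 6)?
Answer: -160 - 40*√5/9 ≈ -169.94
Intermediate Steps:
v(q) = 4 + √(6 + q)/9 (v(q) = 4 + √(q + 6)/9 = 4 + √(6 + q)/9)
E(N, F) = N/3
f(I, s) = -s + 7*I*s (f(I, s) = (7*s)*I + ((⅓)*(-3))*s = 7*I*s - s = -s + 7*I*s)
f(-1, 5)*v(-1) = (5*(-1 + 7*(-1)))*(4 + √(6 - 1)/9) = (5*(-1 - 7))*(4 + √5/9) = (5*(-8))*(4 + √5/9) = -40*(4 + √5/9) = -160 - 40*√5/9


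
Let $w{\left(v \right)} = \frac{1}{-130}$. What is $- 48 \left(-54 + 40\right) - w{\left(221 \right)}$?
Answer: $\frac{87361}{130} \approx 672.01$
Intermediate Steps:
$w{\left(v \right)} = - \frac{1}{130}$
$- 48 \left(-54 + 40\right) - w{\left(221 \right)} = - 48 \left(-54 + 40\right) - - \frac{1}{130} = \left(-48\right) \left(-14\right) + \frac{1}{130} = 672 + \frac{1}{130} = \frac{87361}{130}$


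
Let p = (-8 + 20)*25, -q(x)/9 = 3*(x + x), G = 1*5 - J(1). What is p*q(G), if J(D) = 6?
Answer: 16200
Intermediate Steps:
G = -1 (G = 1*5 - 1*6 = 5 - 6 = -1)
q(x) = -54*x (q(x) = -27*(x + x) = -27*2*x = -54*x)
p = 300 (p = 12*25 = 300)
p*q(G) = 300*(-54*(-1)) = 300*54 = 16200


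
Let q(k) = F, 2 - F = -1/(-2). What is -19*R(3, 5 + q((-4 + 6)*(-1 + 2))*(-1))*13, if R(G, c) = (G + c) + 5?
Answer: -5681/2 ≈ -2840.5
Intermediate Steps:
F = 3/2 (F = 2 - (-1)/(-2) = 2 - (-1)*(-1)/2 = 2 - 1*½ = 2 - ½ = 3/2 ≈ 1.5000)
q(k) = 3/2
R(G, c) = 5 + G + c
-19*R(3, 5 + q((-4 + 6)*(-1 + 2))*(-1))*13 = -19*(5 + 3 + (5 + (3/2)*(-1)))*13 = -19*(5 + 3 + (5 - 3/2))*13 = -19*(5 + 3 + 7/2)*13 = -19*23/2*13 = -437/2*13 = -5681/2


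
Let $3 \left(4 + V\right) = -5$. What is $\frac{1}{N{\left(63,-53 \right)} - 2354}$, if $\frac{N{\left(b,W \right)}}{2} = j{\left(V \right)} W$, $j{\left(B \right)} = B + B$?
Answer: $- \frac{3}{3458} \approx -0.00086755$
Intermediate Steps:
$V = - \frac{17}{3}$ ($V = -4 + \frac{1}{3} \left(-5\right) = -4 - \frac{5}{3} = - \frac{17}{3} \approx -5.6667$)
$j{\left(B \right)} = 2 B$
$N{\left(b,W \right)} = - \frac{68 W}{3}$ ($N{\left(b,W \right)} = 2 \cdot 2 \left(- \frac{17}{3}\right) W = 2 \left(- \frac{34 W}{3}\right) = - \frac{68 W}{3}$)
$\frac{1}{N{\left(63,-53 \right)} - 2354} = \frac{1}{\left(- \frac{68}{3}\right) \left(-53\right) - 2354} = \frac{1}{\frac{3604}{3} - 2354} = \frac{1}{- \frac{3458}{3}} = - \frac{3}{3458}$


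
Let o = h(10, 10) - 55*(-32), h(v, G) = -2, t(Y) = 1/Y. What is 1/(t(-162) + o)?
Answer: 162/284795 ≈ 0.00056883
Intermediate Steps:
o = 1758 (o = -2 - 55*(-32) = -2 + 1760 = 1758)
1/(t(-162) + o) = 1/(1/(-162) + 1758) = 1/(-1/162 + 1758) = 1/(284795/162) = 162/284795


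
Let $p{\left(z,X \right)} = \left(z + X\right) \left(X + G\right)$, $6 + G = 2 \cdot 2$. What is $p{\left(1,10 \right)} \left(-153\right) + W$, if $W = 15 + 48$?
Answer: $-13401$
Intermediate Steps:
$G = -2$ ($G = -6 + 2 \cdot 2 = -6 + 4 = -2$)
$W = 63$
$p{\left(z,X \right)} = \left(-2 + X\right) \left(X + z\right)$ ($p{\left(z,X \right)} = \left(z + X\right) \left(X - 2\right) = \left(X + z\right) \left(-2 + X\right) = \left(-2 + X\right) \left(X + z\right)$)
$p{\left(1,10 \right)} \left(-153\right) + W = \left(10^{2} - 20 - 2 + 10 \cdot 1\right) \left(-153\right) + 63 = \left(100 - 20 - 2 + 10\right) \left(-153\right) + 63 = 88 \left(-153\right) + 63 = -13464 + 63 = -13401$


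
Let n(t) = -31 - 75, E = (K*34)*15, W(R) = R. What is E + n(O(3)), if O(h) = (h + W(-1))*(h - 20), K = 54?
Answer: 27434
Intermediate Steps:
E = 27540 (E = (54*34)*15 = 1836*15 = 27540)
O(h) = (-1 + h)*(-20 + h) (O(h) = (h - 1)*(h - 20) = (-1 + h)*(-20 + h))
n(t) = -106
E + n(O(3)) = 27540 - 106 = 27434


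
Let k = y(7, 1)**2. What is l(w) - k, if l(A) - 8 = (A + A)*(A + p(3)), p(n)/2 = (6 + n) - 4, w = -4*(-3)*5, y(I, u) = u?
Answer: 8407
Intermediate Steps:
w = 60 (w = 12*5 = 60)
p(n) = 4 + 2*n (p(n) = 2*((6 + n) - 4) = 2*(2 + n) = 4 + 2*n)
k = 1 (k = 1**2 = 1)
l(A) = 8 + 2*A*(10 + A) (l(A) = 8 + (A + A)*(A + (4 + 2*3)) = 8 + (2*A)*(A + (4 + 6)) = 8 + (2*A)*(A + 10) = 8 + (2*A)*(10 + A) = 8 + 2*A*(10 + A))
l(w) - k = (8 + 2*60**2 + 20*60) - 1*1 = (8 + 2*3600 + 1200) - 1 = (8 + 7200 + 1200) - 1 = 8408 - 1 = 8407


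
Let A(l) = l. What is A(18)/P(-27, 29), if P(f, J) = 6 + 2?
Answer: 9/4 ≈ 2.2500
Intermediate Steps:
P(f, J) = 8
A(18)/P(-27, 29) = 18/8 = 18*(⅛) = 9/4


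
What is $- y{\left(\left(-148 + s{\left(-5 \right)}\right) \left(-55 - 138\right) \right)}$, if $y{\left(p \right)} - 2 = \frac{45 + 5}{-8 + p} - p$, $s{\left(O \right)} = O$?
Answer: $\frac{871666517}{29521} \approx 29527.0$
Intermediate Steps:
$y{\left(p \right)} = 2 - p + \frac{50}{-8 + p}$ ($y{\left(p \right)} = 2 - \left(p - \frac{45 + 5}{-8 + p}\right) = 2 - \left(p - \frac{50}{-8 + p}\right) = 2 - p + \frac{50}{-8 + p}$)
$- y{\left(\left(-148 + s{\left(-5 \right)}\right) \left(-55 - 138\right) \right)} = - \frac{34 - \left(\left(-148 - 5\right) \left(-55 - 138\right)\right)^{2} + 10 \left(-148 - 5\right) \left(-55 - 138\right)}{-8 + \left(-148 - 5\right) \left(-55 - 138\right)} = - \frac{34 - \left(\left(-153\right) \left(-193\right)\right)^{2} + 10 \left(\left(-153\right) \left(-193\right)\right)}{-8 - -29529} = - \frac{34 - 29529^{2} + 10 \cdot 29529}{-8 + 29529} = - \frac{34 - 871961841 + 295290}{29521} = - \frac{-871666517}{29521} = \left(-1\right) \left(- \frac{871666517}{29521}\right) = \frac{871666517}{29521}$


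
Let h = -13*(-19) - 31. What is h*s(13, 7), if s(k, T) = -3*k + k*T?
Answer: 11232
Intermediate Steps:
s(k, T) = -3*k + T*k
h = 216 (h = 247 - 31 = 216)
h*s(13, 7) = 216*(13*(-3 + 7)) = 216*(13*4) = 216*52 = 11232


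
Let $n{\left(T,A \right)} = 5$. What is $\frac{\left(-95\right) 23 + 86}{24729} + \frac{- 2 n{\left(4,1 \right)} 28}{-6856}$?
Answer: $- \frac{933328}{21192753} \approx -0.04404$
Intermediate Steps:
$\frac{\left(-95\right) 23 + 86}{24729} + \frac{- 2 n{\left(4,1 \right)} 28}{-6856} = \frac{\left(-95\right) 23 + 86}{24729} + \frac{\left(-2\right) 5 \cdot 28}{-6856} = \left(-2185 + 86\right) \frac{1}{24729} + \left(-10\right) 28 \left(- \frac{1}{6856}\right) = \left(-2099\right) \frac{1}{24729} - - \frac{35}{857} = - \frac{2099}{24729} + \frac{35}{857} = - \frac{933328}{21192753}$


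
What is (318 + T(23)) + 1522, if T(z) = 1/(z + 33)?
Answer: 103041/56 ≈ 1840.0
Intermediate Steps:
T(z) = 1/(33 + z)
(318 + T(23)) + 1522 = (318 + 1/(33 + 23)) + 1522 = (318 + 1/56) + 1522 = 17809/56 + 1522 = 103041/56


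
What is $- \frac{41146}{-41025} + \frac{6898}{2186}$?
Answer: $\frac{186467803}{44840325} \approx 4.1585$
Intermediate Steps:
$- \frac{41146}{-41025} + \frac{6898}{2186} = \left(-41146\right) \left(- \frac{1}{41025}\right) + 6898 \cdot \frac{1}{2186} = \frac{41146}{41025} + \frac{3449}{1093} = \frac{186467803}{44840325}$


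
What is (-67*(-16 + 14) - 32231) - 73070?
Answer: -105167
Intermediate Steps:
(-67*(-16 + 14) - 32231) - 73070 = (-67*(-2) - 32231) - 73070 = (134 - 32231) - 73070 = -32097 - 73070 = -105167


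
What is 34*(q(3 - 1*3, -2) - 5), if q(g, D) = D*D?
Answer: -34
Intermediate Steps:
q(g, D) = D**2
34*(q(3 - 1*3, -2) - 5) = 34*((-2)**2 - 5) = 34*(4 - 5) = 34*(-1) = -34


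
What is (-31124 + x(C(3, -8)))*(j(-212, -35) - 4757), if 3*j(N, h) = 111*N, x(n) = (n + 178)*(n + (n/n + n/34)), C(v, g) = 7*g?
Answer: 8147730994/17 ≈ 4.7928e+8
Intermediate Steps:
x(n) = (1 + 35*n/34)*(178 + n) (x(n) = (178 + n)*(n + (1 + n*(1/34))) = (178 + n)*(n + (1 + n/34)) = (178 + n)*(1 + 35*n/34) = (1 + 35*n/34)*(178 + n))
j(N, h) = 37*N (j(N, h) = (111*N)/3 = 37*N)
(-31124 + x(C(3, -8)))*(j(-212, -35) - 4757) = (-31124 + (178 + 35*(7*(-8))²/34 + 3132*(7*(-8))/17))*(37*(-212) - 4757) = (-31124 + (178 + (35/34)*(-56)² + (3132/17)*(-56)))*(-7844 - 4757) = (-31124 + (178 + (35/34)*3136 - 175392/17))*(-12601) = (-31124 + (178 + 54880/17 - 175392/17))*(-12601) = (-31124 - 117486/17)*(-12601) = -646594/17*(-12601) = 8147730994/17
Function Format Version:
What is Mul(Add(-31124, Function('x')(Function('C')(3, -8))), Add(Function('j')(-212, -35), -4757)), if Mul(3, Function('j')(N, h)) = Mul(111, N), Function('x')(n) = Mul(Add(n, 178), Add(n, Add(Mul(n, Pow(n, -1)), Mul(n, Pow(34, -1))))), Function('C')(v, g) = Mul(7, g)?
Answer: Rational(8147730994, 17) ≈ 4.7928e+8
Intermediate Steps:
Function('x')(n) = Mul(Add(1, Mul(Rational(35, 34), n)), Add(178, n)) (Function('x')(n) = Mul(Add(178, n), Add(n, Add(1, Mul(n, Rational(1, 34))))) = Mul(Add(178, n), Add(n, Add(1, Mul(Rational(1, 34), n)))) = Mul(Add(178, n), Add(1, Mul(Rational(35, 34), n))) = Mul(Add(1, Mul(Rational(35, 34), n)), Add(178, n)))
Function('j')(N, h) = Mul(37, N) (Function('j')(N, h) = Mul(Rational(1, 3), Mul(111, N)) = Mul(37, N))
Mul(Add(-31124, Function('x')(Function('C')(3, -8))), Add(Function('j')(-212, -35), -4757)) = Mul(Add(-31124, Add(178, Mul(Rational(35, 34), Pow(Mul(7, -8), 2)), Mul(Rational(3132, 17), Mul(7, -8)))), Add(Mul(37, -212), -4757)) = Mul(Add(-31124, Add(178, Mul(Rational(35, 34), Pow(-56, 2)), Mul(Rational(3132, 17), -56))), Add(-7844, -4757)) = Mul(Add(-31124, Add(178, Mul(Rational(35, 34), 3136), Rational(-175392, 17))), -12601) = Mul(Add(-31124, Add(178, Rational(54880, 17), Rational(-175392, 17))), -12601) = Mul(Add(-31124, Rational(-117486, 17)), -12601) = Mul(Rational(-646594, 17), -12601) = Rational(8147730994, 17)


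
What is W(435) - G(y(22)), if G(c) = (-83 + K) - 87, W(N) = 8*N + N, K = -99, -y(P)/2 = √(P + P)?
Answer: 4184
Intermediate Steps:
y(P) = -2*√2*√P (y(P) = -2*√(P + P) = -2*√2*√P)
W(N) = 9*N
G(c) = -269 (G(c) = (-83 - 99) - 87 = -182 - 87 = -269)
W(435) - G(y(22)) = 9*435 - 1*(-269) = 3915 + 269 = 4184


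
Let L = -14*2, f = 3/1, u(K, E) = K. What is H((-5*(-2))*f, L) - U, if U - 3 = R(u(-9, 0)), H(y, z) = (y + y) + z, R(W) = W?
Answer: 38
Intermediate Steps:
f = 3 (f = 3*1 = 3)
L = -28
H(y, z) = z + 2*y (H(y, z) = 2*y + z = z + 2*y)
U = -6 (U = 3 - 9 = -6)
H((-5*(-2))*f, L) - U = (-28 + 2*(-5*(-2)*3)) - 1*(-6) = (-28 + 2*(10*3)) + 6 = (-28 + 2*30) + 6 = (-28 + 60) + 6 = 32 + 6 = 38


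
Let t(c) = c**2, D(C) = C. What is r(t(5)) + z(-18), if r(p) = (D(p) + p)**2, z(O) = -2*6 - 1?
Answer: 2487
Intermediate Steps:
z(O) = -13 (z(O) = -12 - 1 = -13)
r(p) = 4*p**2 (r(p) = (p + p)**2 = (2*p)**2 = 4*p**2)
r(t(5)) + z(-18) = 4*(5**2)**2 - 13 = 4*25**2 - 13 = 4*625 - 13 = 2500 - 13 = 2487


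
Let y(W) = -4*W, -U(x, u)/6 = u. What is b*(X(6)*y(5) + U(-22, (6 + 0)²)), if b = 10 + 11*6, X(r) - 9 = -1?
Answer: -28576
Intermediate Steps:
X(r) = 8 (X(r) = 9 - 1 = 8)
U(x, u) = -6*u
b = 76 (b = 10 + 66 = 76)
b*(X(6)*y(5) + U(-22, (6 + 0)²)) = 76*(8*(-4*5) - 6*(6 + 0)²) = 76*(8*(-20) - 6*6²) = 76*(-160 - 6*36) = 76*(-160 - 216) = 76*(-376) = -28576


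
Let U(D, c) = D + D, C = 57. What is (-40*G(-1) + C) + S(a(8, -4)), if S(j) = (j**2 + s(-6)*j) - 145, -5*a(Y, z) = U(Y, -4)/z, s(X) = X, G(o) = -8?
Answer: 5696/25 ≈ 227.84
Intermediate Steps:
U(D, c) = 2*D
a(Y, z) = -2*Y/(5*z)
S(j) = -145 + j**2 - 6*j (S(j) = (j**2 - 6*j) - 145 = -145 + j**2 - 6*j)
(-40*G(-1) + C) + S(a(8, -4)) = (-40*(-8) + 57) + (-145 + (-2/5*8/(-4))**2 - (-12)*8/(5*(-4))) = (320 + 57) + (-145 + (-2/5*8*(-1/4))**2 - (-12)*8*(-1)/(5*4)) = 377 + (-145 + (4/5)**2 - 6*4/5) = 377 + (-145 + 16/25 - 24/5) = 377 - 3729/25 = 5696/25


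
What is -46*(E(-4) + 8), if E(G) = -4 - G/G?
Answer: -138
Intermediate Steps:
E(G) = -5 (E(G) = -4 - 1*1 = -4 - 1 = -5)
-46*(E(-4) + 8) = -46*(-5 + 8) = -46*3 = -138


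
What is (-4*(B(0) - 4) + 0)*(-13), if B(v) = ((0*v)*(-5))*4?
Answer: -208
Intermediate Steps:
B(v) = 0 (B(v) = (0*(-5))*4 = 0*4 = 0)
(-4*(B(0) - 4) + 0)*(-13) = (-4*(0 - 4) + 0)*(-13) = (-4*(-4) + 0)*(-13) = (16 + 0)*(-13) = 16*(-13) = -208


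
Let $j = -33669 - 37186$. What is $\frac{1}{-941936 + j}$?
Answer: $- \frac{1}{1012791} \approx -9.8737 \cdot 10^{-7}$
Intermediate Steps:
$j = -70855$ ($j = -33669 - 37186 = -70855$)
$\frac{1}{-941936 + j} = \frac{1}{-941936 - 70855} = \frac{1}{-1012791} = - \frac{1}{1012791}$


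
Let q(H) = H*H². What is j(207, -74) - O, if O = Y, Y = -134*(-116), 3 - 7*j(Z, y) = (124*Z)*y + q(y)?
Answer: 313693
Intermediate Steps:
q(H) = H³
j(Z, y) = 3/7 - y³/7 - 124*Z*y/7 (j(Z, y) = 3/7 - ((124*Z)*y + y³)/7 = 3/7 - (124*Z*y + y³)/7 = 3/7 - (y³ + 124*Z*y)/7 = 3/7 + (-y³/7 - 124*Z*y/7) = 3/7 - y³/7 - 124*Z*y/7)
Y = 15544
O = 15544
j(207, -74) - O = (3/7 - ⅐*(-74)³ - 124/7*207*(-74)) - 1*15544 = (3/7 - ⅐*(-405224) + 1899432/7) - 15544 = (3/7 + 405224/7 + 1899432/7) - 15544 = 329237 - 15544 = 313693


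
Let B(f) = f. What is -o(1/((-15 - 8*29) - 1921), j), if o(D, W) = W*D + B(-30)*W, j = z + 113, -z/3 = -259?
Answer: 28943245/1084 ≈ 26700.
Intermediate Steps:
z = 777 (z = -3*(-259) = 777)
j = 890 (j = 777 + 113 = 890)
o(D, W) = -30*W + D*W (o(D, W) = W*D - 30*W = D*W - 30*W = -30*W + D*W)
-o(1/((-15 - 8*29) - 1921), j) = -890*(-30 + 1/((-15 - 8*29) - 1921)) = -890*(-30 + 1/((-15 - 232) - 1921)) = -890*(-30 + 1/(-247 - 1921)) = -890*(-30 + 1/(-2168)) = -890*(-30 - 1/2168) = -890*(-65041)/2168 = -1*(-28943245/1084) = 28943245/1084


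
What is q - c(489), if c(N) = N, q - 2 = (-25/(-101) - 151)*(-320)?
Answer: 4823133/101 ≈ 47754.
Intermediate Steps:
q = 4872522/101 (q = 2 + (-25/(-101) - 151)*(-320) = 2 + (-25*(-1/101) - 151)*(-320) = 2 + (25/101 - 151)*(-320) = 2 - 15226/101*(-320) = 2 + 4872320/101 = 4872522/101 ≈ 48243.)
q - c(489) = 4872522/101 - 1*489 = 4872522/101 - 489 = 4823133/101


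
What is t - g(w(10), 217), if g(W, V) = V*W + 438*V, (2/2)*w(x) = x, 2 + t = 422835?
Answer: 325617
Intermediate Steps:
t = 422833 (t = -2 + 422835 = 422833)
w(x) = x
g(W, V) = 438*V + V*W
t - g(w(10), 217) = 422833 - 217*(438 + 10) = 422833 - 217*448 = 422833 - 1*97216 = 422833 - 97216 = 325617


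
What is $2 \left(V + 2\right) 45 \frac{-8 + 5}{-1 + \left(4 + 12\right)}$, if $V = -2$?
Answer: $0$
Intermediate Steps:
$2 \left(V + 2\right) 45 \frac{-8 + 5}{-1 + \left(4 + 12\right)} = 2 \left(-2 + 2\right) 45 \frac{-8 + 5}{-1 + \left(4 + 12\right)} = 2 \cdot 0 \cdot 45 \left(- \frac{3}{-1 + 16}\right) = 0 \cdot 45 \left(- \frac{3}{15}\right) = 0 \left(\left(-3\right) \frac{1}{15}\right) = 0 \left(- \frac{1}{5}\right) = 0$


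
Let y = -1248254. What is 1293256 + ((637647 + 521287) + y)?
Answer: 1203936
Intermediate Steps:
1293256 + ((637647 + 521287) + y) = 1293256 + ((637647 + 521287) - 1248254) = 1293256 + (1158934 - 1248254) = 1293256 - 89320 = 1203936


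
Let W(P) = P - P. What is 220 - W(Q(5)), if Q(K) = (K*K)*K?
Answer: 220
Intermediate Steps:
Q(K) = K³ (Q(K) = K²*K = K³)
W(P) = 0
220 - W(Q(5)) = 220 - 1*0 = 220 + 0 = 220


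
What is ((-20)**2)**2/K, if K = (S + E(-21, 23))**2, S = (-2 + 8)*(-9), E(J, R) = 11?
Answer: 160000/1849 ≈ 86.533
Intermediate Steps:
S = -54 (S = 6*(-9) = -54)
K = 1849 (K = (-54 + 11)**2 = (-43)**2 = 1849)
((-20)**2)**2/K = ((-20)**2)**2/1849 = 400**2*(1/1849) = 160000*(1/1849) = 160000/1849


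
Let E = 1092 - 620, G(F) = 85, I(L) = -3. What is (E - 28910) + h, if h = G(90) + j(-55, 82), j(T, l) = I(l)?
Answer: -28356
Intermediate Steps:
j(T, l) = -3
h = 82 (h = 85 - 3 = 82)
E = 472
(E - 28910) + h = (472 - 28910) + 82 = -28438 + 82 = -28356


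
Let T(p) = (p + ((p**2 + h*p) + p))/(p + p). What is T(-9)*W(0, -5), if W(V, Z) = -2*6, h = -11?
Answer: 108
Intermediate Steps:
W(V, Z) = -12
T(p) = (p**2 - 9*p)/(2*p) (T(p) = (p + ((p**2 - 11*p) + p))/(p + p) = (p + (p**2 - 10*p))/((2*p)) = (p**2 - 9*p)*(1/(2*p)) = (p**2 - 9*p)/(2*p))
T(-9)*W(0, -5) = (-9/2 + (1/2)*(-9))*(-12) = (-9/2 - 9/2)*(-12) = -9*(-12) = 108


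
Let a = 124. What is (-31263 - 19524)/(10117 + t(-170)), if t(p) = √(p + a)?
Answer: -46710189/9304885 + 4617*I*√46/9304885 ≈ -5.02 + 0.0033653*I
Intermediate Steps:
t(p) = √(124 + p) (t(p) = √(p + 124) = √(124 + p))
(-31263 - 19524)/(10117 + t(-170)) = (-31263 - 19524)/(10117 + √(124 - 170)) = -50787/(10117 + √(-46)) = -50787/(10117 + I*√46)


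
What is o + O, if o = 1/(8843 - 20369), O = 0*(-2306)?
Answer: -1/11526 ≈ -8.6760e-5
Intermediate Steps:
O = 0
o = -1/11526 (o = 1/(-11526) = -1/11526 ≈ -8.6760e-5)
o + O = -1/11526 + 0 = -1/11526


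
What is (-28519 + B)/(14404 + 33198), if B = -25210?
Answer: -53729/47602 ≈ -1.1287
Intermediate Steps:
(-28519 + B)/(14404 + 33198) = (-28519 - 25210)/(14404 + 33198) = -53729/47602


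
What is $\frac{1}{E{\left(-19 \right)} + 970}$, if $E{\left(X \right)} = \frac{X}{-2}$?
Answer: $\frac{2}{1959} \approx 0.0010209$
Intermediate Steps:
$E{\left(X \right)} = - \frac{X}{2}$ ($E{\left(X \right)} = X \left(- \frac{1}{2}\right) = - \frac{X}{2}$)
$\frac{1}{E{\left(-19 \right)} + 970} = \frac{1}{\left(- \frac{1}{2}\right) \left(-19\right) + 970} = \frac{1}{\frac{19}{2} + 970} = \frac{1}{\frac{1959}{2}} = \frac{2}{1959}$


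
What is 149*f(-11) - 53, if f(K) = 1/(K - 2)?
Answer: -838/13 ≈ -64.462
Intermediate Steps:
f(K) = 1/(-2 + K)
149*f(-11) - 53 = 149/(-2 - 11) - 53 = 149/(-13) - 53 = 149*(-1/13) - 53 = -149/13 - 53 = -838/13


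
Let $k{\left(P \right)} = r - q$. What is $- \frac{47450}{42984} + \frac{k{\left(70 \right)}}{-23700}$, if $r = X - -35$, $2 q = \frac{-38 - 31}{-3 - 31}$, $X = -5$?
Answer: $- \frac{3189797561}{2886375600} \approx -1.1051$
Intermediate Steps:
$q = \frac{69}{68}$ ($q = \frac{\left(-38 - 31\right) \frac{1}{-3 - 31}}{2} = \frac{\left(-69\right) \frac{1}{-34}}{2} = \frac{\left(-69\right) \left(- \frac{1}{34}\right)}{2} = \frac{1}{2} \cdot \frac{69}{34} = \frac{69}{68} \approx 1.0147$)
$r = 30$ ($r = -5 - -35 = -5 + 35 = 30$)
$k{\left(P \right)} = \frac{1971}{68}$ ($k{\left(P \right)} = 30 - \frac{69}{68} = \frac{1971}{68}$)
$- \frac{47450}{42984} + \frac{k{\left(70 \right)}}{-23700} = - \frac{47450}{42984} + \frac{1971}{68 \left(-23700\right)} = \left(-47450\right) \frac{1}{42984} + \frac{1971}{68} \left(- \frac{1}{23700}\right) = - \frac{23725}{21492} - \frac{657}{537200} = - \frac{3189797561}{2886375600}$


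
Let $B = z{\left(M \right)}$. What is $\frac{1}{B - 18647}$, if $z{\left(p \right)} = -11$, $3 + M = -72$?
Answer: $- \frac{1}{18658} \approx -5.3596 \cdot 10^{-5}$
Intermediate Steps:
$M = -75$ ($M = -3 - 72 = -75$)
$B = -11$
$\frac{1}{B - 18647} = \frac{1}{-11 - 18647} = \frac{1}{-18658} = - \frac{1}{18658}$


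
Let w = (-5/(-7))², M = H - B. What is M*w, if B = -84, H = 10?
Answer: 2350/49 ≈ 47.959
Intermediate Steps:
M = 94 (M = 10 - 1*(-84) = 10 + 84 = 94)
w = 25/49 (w = (-5*(-⅐))² = (5/7)² = 25/49 ≈ 0.51020)
M*w = 94*(25/49) = 2350/49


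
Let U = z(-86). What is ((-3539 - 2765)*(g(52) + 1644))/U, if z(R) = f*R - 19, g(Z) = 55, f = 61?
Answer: 10710496/5265 ≈ 2034.3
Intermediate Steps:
z(R) = -19 + 61*R (z(R) = 61*R - 19 = -19 + 61*R)
U = -5265 (U = -19 + 61*(-86) = -19 - 5246 = -5265)
((-3539 - 2765)*(g(52) + 1644))/U = ((-3539 - 2765)*(55 + 1644))/(-5265) = -6304*1699*(-1/5265) = -10710496*(-1/5265) = 10710496/5265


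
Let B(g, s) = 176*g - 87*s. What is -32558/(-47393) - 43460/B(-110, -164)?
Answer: 556371279/60331289 ≈ 9.2219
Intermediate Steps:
B(g, s) = -87*s + 176*g
-32558/(-47393) - 43460/B(-110, -164) = -32558/(-47393) - 43460/(-87*(-164) + 176*(-110)) = -32558*(-1/47393) - 43460/(14268 - 19360) = 32558/47393 - 43460/(-5092) = 32558/47393 - 43460*(-1/5092) = 32558/47393 + 10865/1273 = 556371279/60331289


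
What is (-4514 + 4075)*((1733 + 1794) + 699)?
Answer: -1855214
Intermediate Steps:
(-4514 + 4075)*((1733 + 1794) + 699) = -439*(3527 + 699) = -439*4226 = -1855214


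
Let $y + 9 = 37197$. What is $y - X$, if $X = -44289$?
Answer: $81477$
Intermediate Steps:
$y = 37188$ ($y = -9 + 37197 = 37188$)
$y - X = 37188 - -44289 = 37188 + 44289 = 81477$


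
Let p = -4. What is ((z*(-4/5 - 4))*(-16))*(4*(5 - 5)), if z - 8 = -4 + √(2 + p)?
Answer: 0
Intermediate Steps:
z = 4 + I*√2 (z = 8 + (-4 + √(2 - 4)) = 8 + (-4 + √(-2)) = 8 + (-4 + I*√2) = 4 + I*√2 ≈ 4.0 + 1.4142*I)
((z*(-4/5 - 4))*(-16))*(4*(5 - 5)) = (((4 + I*√2)*(-4/5 - 4))*(-16))*(4*(5 - 5)) = (((4 + I*√2)*(-4*⅕ - 4))*(-16))*(4*0) = (((4 + I*√2)*(-⅘ - 4))*(-16))*0 = (((4 + I*√2)*(-24/5))*(-16))*0 = ((-96/5 - 24*I*√2/5)*(-16))*0 = (1536/5 + 384*I*√2/5)*0 = 0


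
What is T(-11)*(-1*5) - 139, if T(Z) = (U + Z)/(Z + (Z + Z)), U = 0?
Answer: -422/3 ≈ -140.67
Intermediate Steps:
T(Z) = ⅓ (T(Z) = (0 + Z)/(Z + (Z + Z)) = Z/(Z + 2*Z) = Z/((3*Z)) = Z*(1/(3*Z)) = ⅓)
T(-11)*(-1*5) - 139 = (-1*5)/3 - 139 = (⅓)*(-5) - 139 = -5/3 - 139 = -422/3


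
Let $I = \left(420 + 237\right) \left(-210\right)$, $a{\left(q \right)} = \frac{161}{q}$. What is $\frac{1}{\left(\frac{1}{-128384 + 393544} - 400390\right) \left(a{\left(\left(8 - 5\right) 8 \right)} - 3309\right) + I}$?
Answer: $\frac{1272768}{1682684050135589} \approx 7.5639 \cdot 10^{-10}$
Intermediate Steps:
$I = -137970$ ($I = 657 \left(-210\right) = -137970$)
$\frac{1}{\left(\frac{1}{-128384 + 393544} - 400390\right) \left(a{\left(\left(8 - 5\right) 8 \right)} - 3309\right) + I} = \frac{1}{\left(\frac{1}{-128384 + 393544} - 400390\right) \left(\frac{161}{\left(8 - 5\right) 8} - 3309\right) - 137970} = \frac{1}{\left(\frac{1}{265160} - 400390\right) \left(\frac{161}{3 \cdot 8} - 3309\right) - 137970} = \frac{1}{\left(\frac{1}{265160} - 400390\right) \left(\frac{161}{24} - 3309\right) - 137970} = \frac{1}{- \frac{106167412399 \left(161 \cdot \frac{1}{24} - 3309\right)}{265160} - 137970} = \frac{1}{- \frac{106167412399 \left(\frac{161}{24} - 3309\right)}{265160} - 137970} = \frac{1}{\left(- \frac{106167412399}{265160}\right) \left(- \frac{79255}{24}\right) - 137970} = \frac{1}{\frac{1682859653936549}{1272768} - 137970} = \frac{1}{\frac{1682684050135589}{1272768}} = \frac{1272768}{1682684050135589}$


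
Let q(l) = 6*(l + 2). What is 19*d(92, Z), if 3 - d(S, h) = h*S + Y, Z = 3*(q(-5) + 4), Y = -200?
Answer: 77273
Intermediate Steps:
q(l) = 12 + 6*l (q(l) = 6*(2 + l) = 12 + 6*l)
Z = -42 (Z = 3*((12 + 6*(-5)) + 4) = 3*((12 - 30) + 4) = 3*(-18 + 4) = 3*(-14) = -42)
d(S, h) = 203 - S*h (d(S, h) = 3 - (h*S - 200) = 3 - (S*h - 200) = 3 - (-200 + S*h) = 3 + (200 - S*h) = 203 - S*h)
19*d(92, Z) = 19*(203 - 1*92*(-42)) = 19*(203 + 3864) = 19*4067 = 77273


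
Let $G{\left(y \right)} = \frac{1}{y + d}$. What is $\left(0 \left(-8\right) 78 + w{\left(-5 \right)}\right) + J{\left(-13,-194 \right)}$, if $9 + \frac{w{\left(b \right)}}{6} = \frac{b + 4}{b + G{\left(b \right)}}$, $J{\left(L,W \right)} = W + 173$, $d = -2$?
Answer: $- \frac{443}{6} \approx -73.833$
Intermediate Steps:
$J{\left(L,W \right)} = 173 + W$
$G{\left(y \right)} = \frac{1}{-2 + y}$ ($G{\left(y \right)} = \frac{1}{y - 2} = \frac{1}{-2 + y}$)
$w{\left(b \right)} = -54 + \frac{6 \left(4 + b\right)}{b + \frac{1}{-2 + b}}$ ($w{\left(b \right)} = -54 + 6 \frac{b + 4}{b + \frac{1}{-2 + b}} = -54 + 6 \frac{4 + b}{b + \frac{1}{-2 + b}} = -54 + \frac{6 \left(4 + b\right)}{b + \frac{1}{-2 + b}}$)
$\left(0 \left(-8\right) 78 + w{\left(-5 \right)}\right) + J{\left(-13,-194 \right)} = \left(0 \left(-8\right) 78 + \frac{6 \left(-17 - 8 \left(-5\right)^{2} + 20 \left(-5\right)\right)}{1 + \left(-5\right)^{2} - -10}\right) + \left(173 - 194\right) = \left(0 \cdot 78 + \frac{6 \left(-17 - 200 - 100\right)}{1 + 25 + 10}\right) - 21 = \left(0 + \frac{6 \left(-17 - 200 - 100\right)}{36}\right) - 21 = \left(0 + 6 \cdot \frac{1}{36} \left(-317\right)\right) - 21 = \left(0 - \frac{317}{6}\right) - 21 = - \frac{317}{6} - 21 = - \frac{443}{6}$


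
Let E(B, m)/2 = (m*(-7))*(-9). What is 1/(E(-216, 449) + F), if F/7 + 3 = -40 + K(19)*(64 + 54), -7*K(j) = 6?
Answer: 1/55565 ≈ 1.7997e-5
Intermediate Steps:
K(j) = -6/7 (K(j) = -⅐*6 = -6/7)
E(B, m) = 126*m (E(B, m) = 2*((m*(-7))*(-9)) = 2*(-7*m*(-9)) = 2*(63*m) = 126*m)
F = -1009 (F = -21 + 7*(-40 - 6*(64 + 54)/7) = -21 + 7*(-40 - 6/7*118) = -21 + 7*(-40 - 708/7) = -21 + 7*(-988/7) = -21 - 988 = -1009)
1/(E(-216, 449) + F) = 1/(126*449 - 1009) = 1/(56574 - 1009) = 1/55565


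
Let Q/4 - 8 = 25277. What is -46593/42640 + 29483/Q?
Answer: -2657893/3317392 ≈ -0.80120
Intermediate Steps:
Q = 101140 (Q = 32 + 4*25277 = 32 + 101108 = 101140)
-46593/42640 + 29483/Q = -46593/42640 + 29483/101140 = -2657893/3317392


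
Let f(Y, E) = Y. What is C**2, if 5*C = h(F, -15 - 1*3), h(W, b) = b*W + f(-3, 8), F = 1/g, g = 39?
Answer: 81/169 ≈ 0.47929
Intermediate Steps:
F = 1/39 ≈ 0.025641
h(W, b) = -3 + W*b (h(W, b) = b*W - 3 = W*b - 3 = -3 + W*b)
C = -9/13 (C = (-3 + (-15 - 1*3)/39)/5 = (-3 + (-15 - 3)/39)/5 = (-3 + (1/39)*(-18))/5 = (-3 - 6/13)/5 = (1/5)*(-45/13) = -9/13 ≈ -0.69231)
C**2 = (-9/13)**2 = 81/169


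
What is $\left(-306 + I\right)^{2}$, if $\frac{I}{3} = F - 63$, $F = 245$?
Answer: $57600$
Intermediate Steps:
$I = 546$ ($I = 3 \left(245 - 63\right) = 3 \cdot 182 = 546$)
$\left(-306 + I\right)^{2} = \left(-306 + 546\right)^{2} = 240^{2} = 57600$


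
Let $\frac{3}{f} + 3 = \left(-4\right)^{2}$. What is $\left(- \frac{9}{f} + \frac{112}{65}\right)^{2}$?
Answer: $\frac{5870929}{4225} \approx 1389.6$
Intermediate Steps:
$f = \frac{3}{13}$ ($f = \frac{3}{-3 + \left(-4\right)^{2}} = \frac{3}{-3 + 16} = \frac{3}{13} \approx 0.23077$)
$\left(- \frac{9}{f} + \frac{112}{65}\right)^{2} = \left(- \frac{9}{\frac{3}{13}} + \frac{112}{65}\right)^{2} = \left(\left(-9\right) \frac{13}{3} + 112 \cdot \frac{1}{65}\right)^{2} = \left(-39 + \frac{112}{65}\right)^{2} = \left(- \frac{2423}{65}\right)^{2} = \frac{5870929}{4225}$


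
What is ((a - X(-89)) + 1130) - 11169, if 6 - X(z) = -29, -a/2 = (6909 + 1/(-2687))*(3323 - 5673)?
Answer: 87225996562/2687 ≈ 3.2462e+7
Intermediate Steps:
a = 87253065400/2687 (a = -2*(6909 + 1/(-2687))*(3323 - 5673) = -2*(6909 - 1/2687)*(-2350) = -37128964*(-2350)/2687 = -2*(-43626532700/2687) = 87253065400/2687 ≈ 3.2472e+7)
X(z) = 35 (X(z) = 6 - 1*(-29) = 6 + 29 = 35)
((a - X(-89)) + 1130) - 11169 = ((87253065400/2687 - 1*35) + 1130) - 11169 = ((87253065400/2687 - 35) + 1130) - 11169 = (87252971355/2687 + 1130) - 11169 = 87256007665/2687 - 11169 = 87225996562/2687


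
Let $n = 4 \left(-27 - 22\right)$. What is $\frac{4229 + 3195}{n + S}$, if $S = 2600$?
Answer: $\frac{1856}{601} \approx 3.0882$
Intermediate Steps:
$n = -196$ ($n = 4 \left(-49\right) = -196$)
$\frac{4229 + 3195}{n + S} = \frac{4229 + 3195}{-196 + 2600} = \frac{7424}{2404} = 7424 \cdot \frac{1}{2404} = \frac{1856}{601}$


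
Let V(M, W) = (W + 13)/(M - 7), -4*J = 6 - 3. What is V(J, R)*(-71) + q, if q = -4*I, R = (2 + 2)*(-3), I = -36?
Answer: 4748/31 ≈ 153.16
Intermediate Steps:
R = -12 (R = 4*(-3) = -12)
J = -3/4 (J = -(6 - 3)/4 = -1/4*3 = -3/4 ≈ -0.75000)
V(M, W) = (13 + W)/(-7 + M)
q = 144 (q = -4*(-36) = 144)
V(J, R)*(-71) + q = ((13 - 12)/(-7 - 3/4))*(-71) + 144 = (1/(-31/4))*(-71) + 144 = -4/31*1*(-71) + 144 = -4/31*(-71) + 144 = 284/31 + 144 = 4748/31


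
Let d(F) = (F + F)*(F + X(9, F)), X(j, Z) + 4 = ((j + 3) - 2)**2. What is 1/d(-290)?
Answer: 1/112520 ≈ 8.8873e-6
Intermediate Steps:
X(j, Z) = -4 + (1 + j)**2 (X(j, Z) = -4 + ((j + 3) - 2)**2 = -4 + ((3 + j) - 2)**2 = -4 + (1 + j)**2)
d(F) = 2*F*(96 + F) (d(F) = (F + F)*(F + (-4 + (1 + 9)**2)) = (2*F)*(F + (-4 + 10**2)) = (2*F)*(F + (-4 + 100)) = (2*F)*(F + 96) = (2*F)*(96 + F) = 2*F*(96 + F))
1/d(-290) = 1/(2*(-290)*(96 - 290)) = 1/(2*(-290)*(-194)) = 1/112520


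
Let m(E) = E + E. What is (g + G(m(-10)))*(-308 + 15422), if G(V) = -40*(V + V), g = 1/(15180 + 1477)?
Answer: 402806251914/16657 ≈ 2.4182e+7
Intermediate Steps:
m(E) = 2*E
g = 1/16657 ≈ 6.0035e-5
G(V) = -80*V
(g + G(m(-10)))*(-308 + 15422) = (1/16657 - 160*(-10))*(-308 + 15422) = (1/16657 - 80*(-20))*15114 = (1/16657 + 1600)*15114 = (26651201/16657)*15114 = 402806251914/16657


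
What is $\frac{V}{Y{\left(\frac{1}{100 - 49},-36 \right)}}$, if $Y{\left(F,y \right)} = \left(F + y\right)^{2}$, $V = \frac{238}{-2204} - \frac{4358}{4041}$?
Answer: $- \frac{305380231}{333219239110} \approx -0.00091645$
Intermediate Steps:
$V = - \frac{5283395}{4453182}$ ($V = 238 \left(- \frac{1}{2204}\right) - \frac{4358}{4041} = - \frac{119}{1102} - \frac{4358}{4041} = - \frac{5283395}{4453182} \approx -1.1864$)
$\frac{V}{Y{\left(\frac{1}{100 - 49},-36 \right)}} = - \frac{5283395}{4453182 \left(\frac{1}{100 - 49} - 36\right)^{2}} = - \frac{5283395}{4453182 \left(\frac{1}{51} - 36\right)^{2}} = - \frac{5283395}{4453182 \left(- \frac{1835}{51}\right)^{2}} = - \frac{5283395}{4453182 \cdot \frac{3367225}{2601}} = \left(- \frac{5283395}{4453182}\right) \frac{2601}{3367225} = - \frac{305380231}{333219239110}$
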